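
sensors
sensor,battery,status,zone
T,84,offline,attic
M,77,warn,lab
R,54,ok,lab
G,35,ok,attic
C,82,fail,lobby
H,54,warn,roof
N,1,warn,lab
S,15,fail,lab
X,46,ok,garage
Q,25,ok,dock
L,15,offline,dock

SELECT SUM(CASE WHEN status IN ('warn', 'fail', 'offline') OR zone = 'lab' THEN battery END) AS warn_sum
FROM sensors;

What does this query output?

sensor=T: ✓ → 84
sensor=M: ✓ → 77
sensor=R: ✓ → 54
sensor=G: ✗
sensor=C: ✓ → 82
sensor=H: ✓ → 54
sensor=N: ✓ → 1
sensor=S: ✓ → 15
sensor=X: ✗
sensor=Q: ✗
sensor=L: ✓ → 15
warn_sum = 84 + 77 + 54 + 82 + 54 + 1 + 15 + 15 = 382

382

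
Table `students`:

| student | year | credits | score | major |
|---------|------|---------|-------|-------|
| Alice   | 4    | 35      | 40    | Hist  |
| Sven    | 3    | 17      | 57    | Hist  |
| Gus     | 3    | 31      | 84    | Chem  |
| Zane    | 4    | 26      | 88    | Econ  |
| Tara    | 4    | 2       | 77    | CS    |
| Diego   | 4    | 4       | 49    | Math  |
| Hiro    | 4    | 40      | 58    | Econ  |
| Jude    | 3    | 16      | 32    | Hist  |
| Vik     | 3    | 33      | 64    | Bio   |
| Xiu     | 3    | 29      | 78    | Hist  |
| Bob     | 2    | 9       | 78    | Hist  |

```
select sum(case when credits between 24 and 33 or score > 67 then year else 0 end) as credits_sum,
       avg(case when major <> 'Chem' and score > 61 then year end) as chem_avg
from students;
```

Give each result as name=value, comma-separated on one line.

[credits_sum: credits between 24 and 33 or score > 67]
student=Alice: ✗
student=Sven: ✗
student=Gus: ✓ → 3
student=Zane: ✓ → 4
student=Tara: ✓ → 4
student=Diego: ✗
student=Hiro: ✗
student=Jude: ✗
student=Vik: ✓ → 3
student=Xiu: ✓ → 3
student=Bob: ✓ → 2
credits_sum = 3 + 4 + 4 + 3 + 3 + 2 = 19
—
[chem_avg: major <> 'Chem' and score > 61]
student=Alice: ✗
student=Sven: ✗
student=Gus: ✗
student=Zane: ✓ → 4
student=Tara: ✓ → 4
student=Diego: ✗
student=Hiro: ✗
student=Jude: ✗
student=Vik: ✓ → 3
student=Xiu: ✓ → 3
student=Bob: ✓ → 2
chem_avg = (4 + 4 + 3 + 3 + 2) / 5 = 3.2

credits_sum=19, chem_avg=3.2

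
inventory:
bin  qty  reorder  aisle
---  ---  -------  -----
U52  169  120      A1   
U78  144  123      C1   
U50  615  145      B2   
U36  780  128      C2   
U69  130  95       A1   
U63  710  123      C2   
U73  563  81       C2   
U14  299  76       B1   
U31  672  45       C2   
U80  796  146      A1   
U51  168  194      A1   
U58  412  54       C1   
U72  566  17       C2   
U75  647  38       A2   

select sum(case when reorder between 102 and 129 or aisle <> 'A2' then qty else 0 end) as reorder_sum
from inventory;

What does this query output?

6024

bin=U52: ✓ → 169
bin=U78: ✓ → 144
bin=U50: ✓ → 615
bin=U36: ✓ → 780
bin=U69: ✓ → 130
bin=U63: ✓ → 710
bin=U73: ✓ → 563
bin=U14: ✓ → 299
bin=U31: ✓ → 672
bin=U80: ✓ → 796
bin=U51: ✓ → 168
bin=U58: ✓ → 412
bin=U72: ✓ → 566
bin=U75: ✗
reorder_sum = 169 + 144 + 615 + 780 + 130 + 710 + 563 + 299 + 672 + 796 + 168 + 412 + 566 = 6024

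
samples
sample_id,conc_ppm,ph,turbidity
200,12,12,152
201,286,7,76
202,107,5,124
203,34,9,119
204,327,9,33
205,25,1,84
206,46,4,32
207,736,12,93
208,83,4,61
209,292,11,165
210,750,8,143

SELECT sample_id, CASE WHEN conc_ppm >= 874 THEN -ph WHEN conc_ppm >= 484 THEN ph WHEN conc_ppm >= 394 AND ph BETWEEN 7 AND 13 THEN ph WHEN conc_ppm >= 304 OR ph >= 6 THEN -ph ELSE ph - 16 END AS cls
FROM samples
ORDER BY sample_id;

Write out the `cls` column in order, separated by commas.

-12, -7, -11, -9, -9, -15, -12, 12, -12, -11, 8

sample_id=200: conc_ppm >= 304 OR ph >= 6 → -12
sample_id=201: conc_ppm >= 304 OR ph >= 6 → -7
sample_id=202: ELSE → -11
sample_id=203: conc_ppm >= 304 OR ph >= 6 → -9
sample_id=204: conc_ppm >= 304 OR ph >= 6 → -9
sample_id=205: ELSE → -15
sample_id=206: ELSE → -12
sample_id=207: conc_ppm >= 484 → 12
sample_id=208: ELSE → -12
sample_id=209: conc_ppm >= 304 OR ph >= 6 → -11
sample_id=210: conc_ppm >= 484 → 8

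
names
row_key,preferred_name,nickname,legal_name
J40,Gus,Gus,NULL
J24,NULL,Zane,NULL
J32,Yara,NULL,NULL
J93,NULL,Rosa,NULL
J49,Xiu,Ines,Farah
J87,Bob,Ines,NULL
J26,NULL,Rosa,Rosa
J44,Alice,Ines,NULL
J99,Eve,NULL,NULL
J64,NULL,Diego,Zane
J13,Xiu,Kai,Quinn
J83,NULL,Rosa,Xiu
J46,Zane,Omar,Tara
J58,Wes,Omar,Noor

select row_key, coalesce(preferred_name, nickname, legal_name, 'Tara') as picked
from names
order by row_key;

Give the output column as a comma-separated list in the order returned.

Xiu, Zane, Rosa, Yara, Gus, Alice, Zane, Xiu, Wes, Diego, Rosa, Bob, Rosa, Eve

row_key=J13: preferred_name=Xiu → Xiu
row_key=J24: preferred_name=NULL, nickname=Zane → Zane
row_key=J26: preferred_name=NULL, nickname=Rosa → Rosa
row_key=J32: preferred_name=Yara → Yara
row_key=J40: preferred_name=Gus → Gus
row_key=J44: preferred_name=Alice → Alice
row_key=J46: preferred_name=Zane → Zane
row_key=J49: preferred_name=Xiu → Xiu
row_key=J58: preferred_name=Wes → Wes
row_key=J64: preferred_name=NULL, nickname=Diego → Diego
row_key=J83: preferred_name=NULL, nickname=Rosa → Rosa
row_key=J87: preferred_name=Bob → Bob
row_key=J93: preferred_name=NULL, nickname=Rosa → Rosa
row_key=J99: preferred_name=Eve → Eve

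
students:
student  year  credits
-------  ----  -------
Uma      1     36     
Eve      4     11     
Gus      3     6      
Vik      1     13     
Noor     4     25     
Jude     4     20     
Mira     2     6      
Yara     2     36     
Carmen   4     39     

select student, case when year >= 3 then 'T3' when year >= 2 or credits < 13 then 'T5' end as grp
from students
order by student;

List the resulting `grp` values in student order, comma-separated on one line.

student=Carmen: year >= 3 → T3
student=Eve: year >= 3 → T3
student=Gus: year >= 3 → T3
student=Jude: year >= 3 → T3
student=Mira: year >= 2 or credits < 13 → T5
student=Noor: year >= 3 → T3
student=Uma: (no match → NULL) → NULL
student=Vik: (no match → NULL) → NULL
student=Yara: year >= 2 or credits < 13 → T5

T3, T3, T3, T3, T5, T3, NULL, NULL, T5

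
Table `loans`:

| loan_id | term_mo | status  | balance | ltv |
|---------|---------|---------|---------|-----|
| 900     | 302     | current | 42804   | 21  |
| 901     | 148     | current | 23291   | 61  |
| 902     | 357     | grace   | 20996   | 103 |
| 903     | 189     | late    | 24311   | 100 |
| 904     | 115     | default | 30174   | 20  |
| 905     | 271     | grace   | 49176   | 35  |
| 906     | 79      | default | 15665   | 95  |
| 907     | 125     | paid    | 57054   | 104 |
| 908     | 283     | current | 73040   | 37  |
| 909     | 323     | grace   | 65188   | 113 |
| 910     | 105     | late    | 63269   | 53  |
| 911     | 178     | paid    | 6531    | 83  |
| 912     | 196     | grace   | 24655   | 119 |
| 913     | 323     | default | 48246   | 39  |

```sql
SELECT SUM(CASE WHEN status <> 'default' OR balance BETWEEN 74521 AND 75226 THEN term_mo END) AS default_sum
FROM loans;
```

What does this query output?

2477

loan_id=900: ✓ → 302
loan_id=901: ✓ → 148
loan_id=902: ✓ → 357
loan_id=903: ✓ → 189
loan_id=904: ✗
loan_id=905: ✓ → 271
loan_id=906: ✗
loan_id=907: ✓ → 125
loan_id=908: ✓ → 283
loan_id=909: ✓ → 323
loan_id=910: ✓ → 105
loan_id=911: ✓ → 178
loan_id=912: ✓ → 196
loan_id=913: ✗
default_sum = 302 + 148 + 357 + 189 + 271 + 125 + 283 + 323 + 105 + 178 + 196 = 2477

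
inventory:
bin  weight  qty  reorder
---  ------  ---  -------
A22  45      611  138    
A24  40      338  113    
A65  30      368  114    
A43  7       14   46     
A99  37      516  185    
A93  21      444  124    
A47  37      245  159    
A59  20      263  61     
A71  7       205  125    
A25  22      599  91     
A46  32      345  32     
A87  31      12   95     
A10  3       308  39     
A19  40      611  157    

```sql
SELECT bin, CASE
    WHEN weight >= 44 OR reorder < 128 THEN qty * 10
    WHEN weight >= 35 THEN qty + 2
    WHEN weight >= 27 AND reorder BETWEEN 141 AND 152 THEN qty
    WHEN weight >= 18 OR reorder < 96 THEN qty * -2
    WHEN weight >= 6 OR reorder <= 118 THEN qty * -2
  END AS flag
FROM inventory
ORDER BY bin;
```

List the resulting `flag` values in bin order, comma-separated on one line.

3080, 613, 6110, 3380, 5990, 140, 3450, 247, 2630, 3680, 2050, 120, 4440, 518

bin=A10: weight >= 44 OR reorder < 128 → 3080
bin=A19: weight >= 35 → 613
bin=A22: weight >= 44 OR reorder < 128 → 6110
bin=A24: weight >= 44 OR reorder < 128 → 3380
bin=A25: weight >= 44 OR reorder < 128 → 5990
bin=A43: weight >= 44 OR reorder < 128 → 140
bin=A46: weight >= 44 OR reorder < 128 → 3450
bin=A47: weight >= 35 → 247
bin=A59: weight >= 44 OR reorder < 128 → 2630
bin=A65: weight >= 44 OR reorder < 128 → 3680
bin=A71: weight >= 44 OR reorder < 128 → 2050
bin=A87: weight >= 44 OR reorder < 128 → 120
bin=A93: weight >= 44 OR reorder < 128 → 4440
bin=A99: weight >= 35 → 518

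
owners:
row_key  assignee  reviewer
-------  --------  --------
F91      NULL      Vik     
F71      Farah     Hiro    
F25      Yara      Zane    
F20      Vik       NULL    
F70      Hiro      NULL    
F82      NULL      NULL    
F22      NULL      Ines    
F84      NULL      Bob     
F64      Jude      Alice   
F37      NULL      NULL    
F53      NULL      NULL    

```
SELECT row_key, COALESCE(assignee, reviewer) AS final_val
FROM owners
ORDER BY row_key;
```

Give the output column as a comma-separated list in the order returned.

row_key=F20: assignee=Vik → Vik
row_key=F22: assignee=NULL, reviewer=Ines → Ines
row_key=F25: assignee=Yara → Yara
row_key=F37: assignee=NULL, reviewer=NULL (all NULL) → NULL
row_key=F53: assignee=NULL, reviewer=NULL (all NULL) → NULL
row_key=F64: assignee=Jude → Jude
row_key=F70: assignee=Hiro → Hiro
row_key=F71: assignee=Farah → Farah
row_key=F82: assignee=NULL, reviewer=NULL (all NULL) → NULL
row_key=F84: assignee=NULL, reviewer=Bob → Bob
row_key=F91: assignee=NULL, reviewer=Vik → Vik

Vik, Ines, Yara, NULL, NULL, Jude, Hiro, Farah, NULL, Bob, Vik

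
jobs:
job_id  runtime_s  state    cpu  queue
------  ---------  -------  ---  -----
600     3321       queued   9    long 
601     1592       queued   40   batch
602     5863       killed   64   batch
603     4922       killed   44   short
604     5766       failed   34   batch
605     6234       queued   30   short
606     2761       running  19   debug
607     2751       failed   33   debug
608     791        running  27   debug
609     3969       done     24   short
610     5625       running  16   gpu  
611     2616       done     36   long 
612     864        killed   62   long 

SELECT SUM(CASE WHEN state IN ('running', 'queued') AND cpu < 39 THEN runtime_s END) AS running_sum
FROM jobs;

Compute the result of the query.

job_id=600: ✓ → 3321
job_id=601: ✗
job_id=602: ✗
job_id=603: ✗
job_id=604: ✗
job_id=605: ✓ → 6234
job_id=606: ✓ → 2761
job_id=607: ✗
job_id=608: ✓ → 791
job_id=609: ✗
job_id=610: ✓ → 5625
job_id=611: ✗
job_id=612: ✗
running_sum = 3321 + 6234 + 2761 + 791 + 5625 = 18732

18732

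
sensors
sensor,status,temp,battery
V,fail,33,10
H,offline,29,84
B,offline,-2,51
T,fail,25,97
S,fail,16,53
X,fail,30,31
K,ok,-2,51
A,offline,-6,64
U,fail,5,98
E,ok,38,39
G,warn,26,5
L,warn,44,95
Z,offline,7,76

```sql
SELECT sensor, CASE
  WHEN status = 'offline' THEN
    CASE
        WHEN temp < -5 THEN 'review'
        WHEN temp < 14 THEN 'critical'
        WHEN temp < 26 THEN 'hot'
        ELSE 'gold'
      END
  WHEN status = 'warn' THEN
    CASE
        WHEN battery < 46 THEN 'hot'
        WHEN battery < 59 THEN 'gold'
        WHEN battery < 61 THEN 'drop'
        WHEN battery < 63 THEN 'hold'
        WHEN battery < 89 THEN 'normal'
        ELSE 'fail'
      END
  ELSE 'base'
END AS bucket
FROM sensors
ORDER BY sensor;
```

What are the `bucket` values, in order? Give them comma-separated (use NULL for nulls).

review, critical, base, hot, gold, base, fail, base, base, base, base, base, critical

sensor=A: status='offline' → inner[temp < -5] → review
sensor=B: status='offline' → inner[temp < 14] → critical
sensor=E: status='ok' → outer ELSE → base
sensor=G: status='warn' → inner[battery < 46] → hot
sensor=H: status='offline' → inner[ELSE] → gold
sensor=K: status='ok' → outer ELSE → base
sensor=L: status='warn' → inner[ELSE] → fail
sensor=S: status='fail' → outer ELSE → base
sensor=T: status='fail' → outer ELSE → base
sensor=U: status='fail' → outer ELSE → base
sensor=V: status='fail' → outer ELSE → base
sensor=X: status='fail' → outer ELSE → base
sensor=Z: status='offline' → inner[temp < 14] → critical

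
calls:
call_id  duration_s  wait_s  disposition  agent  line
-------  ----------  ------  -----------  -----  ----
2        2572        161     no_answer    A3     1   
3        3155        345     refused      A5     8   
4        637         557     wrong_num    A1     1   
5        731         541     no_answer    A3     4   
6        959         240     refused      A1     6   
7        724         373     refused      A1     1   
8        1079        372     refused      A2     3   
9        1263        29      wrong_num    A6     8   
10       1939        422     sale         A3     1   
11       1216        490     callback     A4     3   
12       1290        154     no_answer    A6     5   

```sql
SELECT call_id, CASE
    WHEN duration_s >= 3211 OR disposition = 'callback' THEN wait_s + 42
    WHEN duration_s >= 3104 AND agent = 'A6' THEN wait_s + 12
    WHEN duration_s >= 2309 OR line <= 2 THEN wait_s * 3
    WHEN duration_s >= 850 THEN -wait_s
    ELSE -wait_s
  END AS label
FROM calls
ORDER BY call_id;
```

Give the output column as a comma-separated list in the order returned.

call_id=2: duration_s >= 2309 OR line <= 2 → 483
call_id=3: duration_s >= 2309 OR line <= 2 → 1035
call_id=4: duration_s >= 2309 OR line <= 2 → 1671
call_id=5: ELSE → -541
call_id=6: duration_s >= 850 → -240
call_id=7: duration_s >= 2309 OR line <= 2 → 1119
call_id=8: duration_s >= 850 → -372
call_id=9: duration_s >= 850 → -29
call_id=10: duration_s >= 2309 OR line <= 2 → 1266
call_id=11: duration_s >= 3211 OR disposition = 'callback' → 532
call_id=12: duration_s >= 850 → -154

483, 1035, 1671, -541, -240, 1119, -372, -29, 1266, 532, -154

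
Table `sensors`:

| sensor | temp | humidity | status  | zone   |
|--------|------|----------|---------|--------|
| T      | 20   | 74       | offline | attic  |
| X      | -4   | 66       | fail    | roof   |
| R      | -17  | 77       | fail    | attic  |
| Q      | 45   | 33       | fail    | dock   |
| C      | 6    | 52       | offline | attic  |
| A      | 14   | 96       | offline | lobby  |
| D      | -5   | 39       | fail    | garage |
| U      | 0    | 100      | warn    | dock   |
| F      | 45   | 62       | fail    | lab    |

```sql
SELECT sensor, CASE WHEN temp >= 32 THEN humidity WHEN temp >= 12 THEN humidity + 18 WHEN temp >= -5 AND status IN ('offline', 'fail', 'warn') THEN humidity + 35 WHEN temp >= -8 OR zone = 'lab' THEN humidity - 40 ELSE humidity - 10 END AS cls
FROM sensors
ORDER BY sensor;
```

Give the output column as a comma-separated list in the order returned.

114, 87, 74, 62, 33, 67, 92, 135, 101

sensor=A: temp >= 12 → 114
sensor=C: temp >= -5 AND status IN ('offline', 'fail', 'warn') → 87
sensor=D: temp >= -5 AND status IN ('offline', 'fail', 'warn') → 74
sensor=F: temp >= 32 → 62
sensor=Q: temp >= 32 → 33
sensor=R: ELSE → 67
sensor=T: temp >= 12 → 92
sensor=U: temp >= -5 AND status IN ('offline', 'fail', 'warn') → 135
sensor=X: temp >= -5 AND status IN ('offline', 'fail', 'warn') → 101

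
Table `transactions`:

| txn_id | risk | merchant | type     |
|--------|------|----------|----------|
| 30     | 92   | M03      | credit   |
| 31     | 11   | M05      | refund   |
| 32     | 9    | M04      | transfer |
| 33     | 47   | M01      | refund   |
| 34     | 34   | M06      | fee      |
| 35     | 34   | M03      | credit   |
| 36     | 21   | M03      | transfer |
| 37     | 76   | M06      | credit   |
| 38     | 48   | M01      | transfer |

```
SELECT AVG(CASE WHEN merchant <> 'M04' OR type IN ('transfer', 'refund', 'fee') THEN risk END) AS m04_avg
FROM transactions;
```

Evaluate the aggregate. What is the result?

txn_id=30: ✓ → 92
txn_id=31: ✓ → 11
txn_id=32: ✓ → 9
txn_id=33: ✓ → 47
txn_id=34: ✓ → 34
txn_id=35: ✓ → 34
txn_id=36: ✓ → 21
txn_id=37: ✓ → 76
txn_id=38: ✓ → 48
m04_avg = (92 + 11 + 9 + 47 + 34 + 34 + 21 + 76 + 48) / 9 = 41.3333333333

41.3333333333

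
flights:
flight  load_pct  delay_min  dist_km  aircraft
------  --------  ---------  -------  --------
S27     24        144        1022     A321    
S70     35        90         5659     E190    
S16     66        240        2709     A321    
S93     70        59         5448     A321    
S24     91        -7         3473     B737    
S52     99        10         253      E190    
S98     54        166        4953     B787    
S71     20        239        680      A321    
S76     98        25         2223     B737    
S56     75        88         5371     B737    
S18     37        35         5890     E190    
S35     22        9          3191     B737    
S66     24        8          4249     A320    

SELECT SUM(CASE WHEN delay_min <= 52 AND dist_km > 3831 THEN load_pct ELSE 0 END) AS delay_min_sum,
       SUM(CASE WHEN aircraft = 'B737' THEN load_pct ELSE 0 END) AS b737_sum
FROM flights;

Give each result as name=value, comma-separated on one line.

[delay_min_sum: delay_min <= 52 AND dist_km > 3831]
flight=S27: ✗
flight=S70: ✗
flight=S16: ✗
flight=S93: ✗
flight=S24: ✗
flight=S52: ✗
flight=S98: ✗
flight=S71: ✗
flight=S76: ✗
flight=S56: ✗
flight=S18: ✓ → 37
flight=S35: ✗
flight=S66: ✓ → 24
delay_min_sum = 37 + 24 = 61
—
[b737_sum: aircraft = 'B737']
flight=S27: ✗
flight=S70: ✗
flight=S16: ✗
flight=S93: ✗
flight=S24: ✓ → 91
flight=S52: ✗
flight=S98: ✗
flight=S71: ✗
flight=S76: ✓ → 98
flight=S56: ✓ → 75
flight=S18: ✗
flight=S35: ✓ → 22
flight=S66: ✗
b737_sum = 91 + 98 + 75 + 22 = 286

delay_min_sum=61, b737_sum=286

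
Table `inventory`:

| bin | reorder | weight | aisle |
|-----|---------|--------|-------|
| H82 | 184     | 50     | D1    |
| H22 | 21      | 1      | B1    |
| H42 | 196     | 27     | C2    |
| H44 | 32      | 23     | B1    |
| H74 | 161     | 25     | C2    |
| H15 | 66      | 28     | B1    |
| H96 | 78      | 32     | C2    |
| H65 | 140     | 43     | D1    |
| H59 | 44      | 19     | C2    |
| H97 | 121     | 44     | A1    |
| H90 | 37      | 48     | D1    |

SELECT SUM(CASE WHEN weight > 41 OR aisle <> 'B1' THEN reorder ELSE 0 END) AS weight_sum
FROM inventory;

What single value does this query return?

961

bin=H82: ✓ → 184
bin=H22: ✗
bin=H42: ✓ → 196
bin=H44: ✗
bin=H74: ✓ → 161
bin=H15: ✗
bin=H96: ✓ → 78
bin=H65: ✓ → 140
bin=H59: ✓ → 44
bin=H97: ✓ → 121
bin=H90: ✓ → 37
weight_sum = 184 + 196 + 161 + 78 + 140 + 44 + 121 + 37 = 961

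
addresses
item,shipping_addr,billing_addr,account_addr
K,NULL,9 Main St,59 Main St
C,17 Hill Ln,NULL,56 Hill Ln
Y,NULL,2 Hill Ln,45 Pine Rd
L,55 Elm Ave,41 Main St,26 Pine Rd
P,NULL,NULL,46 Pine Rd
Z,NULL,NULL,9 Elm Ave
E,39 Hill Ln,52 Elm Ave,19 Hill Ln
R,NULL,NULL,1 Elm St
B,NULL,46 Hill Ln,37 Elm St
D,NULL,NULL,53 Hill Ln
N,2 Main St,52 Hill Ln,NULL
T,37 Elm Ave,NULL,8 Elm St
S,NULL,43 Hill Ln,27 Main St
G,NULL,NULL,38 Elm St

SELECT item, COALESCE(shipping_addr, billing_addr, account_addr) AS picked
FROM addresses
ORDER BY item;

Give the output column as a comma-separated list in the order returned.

item=B: shipping_addr=NULL, billing_addr=46 Hill Ln → 46 Hill Ln
item=C: shipping_addr=17 Hill Ln → 17 Hill Ln
item=D: shipping_addr=NULL, billing_addr=NULL, account_addr=53 Hill Ln → 53 Hill Ln
item=E: shipping_addr=39 Hill Ln → 39 Hill Ln
item=G: shipping_addr=NULL, billing_addr=NULL, account_addr=38 Elm St → 38 Elm St
item=K: shipping_addr=NULL, billing_addr=9 Main St → 9 Main St
item=L: shipping_addr=55 Elm Ave → 55 Elm Ave
item=N: shipping_addr=2 Main St → 2 Main St
item=P: shipping_addr=NULL, billing_addr=NULL, account_addr=46 Pine Rd → 46 Pine Rd
item=R: shipping_addr=NULL, billing_addr=NULL, account_addr=1 Elm St → 1 Elm St
item=S: shipping_addr=NULL, billing_addr=43 Hill Ln → 43 Hill Ln
item=T: shipping_addr=37 Elm Ave → 37 Elm Ave
item=Y: shipping_addr=NULL, billing_addr=2 Hill Ln → 2 Hill Ln
item=Z: shipping_addr=NULL, billing_addr=NULL, account_addr=9 Elm Ave → 9 Elm Ave

46 Hill Ln, 17 Hill Ln, 53 Hill Ln, 39 Hill Ln, 38 Elm St, 9 Main St, 55 Elm Ave, 2 Main St, 46 Pine Rd, 1 Elm St, 43 Hill Ln, 37 Elm Ave, 2 Hill Ln, 9 Elm Ave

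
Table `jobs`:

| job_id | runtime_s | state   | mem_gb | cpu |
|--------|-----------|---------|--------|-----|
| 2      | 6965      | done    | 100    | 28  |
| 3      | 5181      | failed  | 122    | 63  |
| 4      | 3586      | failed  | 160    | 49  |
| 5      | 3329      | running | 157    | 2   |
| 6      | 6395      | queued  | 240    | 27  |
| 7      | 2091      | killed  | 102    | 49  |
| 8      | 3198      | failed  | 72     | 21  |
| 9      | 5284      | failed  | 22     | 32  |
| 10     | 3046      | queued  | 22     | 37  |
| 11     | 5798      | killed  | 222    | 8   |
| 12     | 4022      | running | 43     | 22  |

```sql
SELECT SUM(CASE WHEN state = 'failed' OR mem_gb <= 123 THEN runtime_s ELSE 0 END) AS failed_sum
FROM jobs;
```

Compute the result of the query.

33373

job_id=2: ✓ → 6965
job_id=3: ✓ → 5181
job_id=4: ✓ → 3586
job_id=5: ✗
job_id=6: ✗
job_id=7: ✓ → 2091
job_id=8: ✓ → 3198
job_id=9: ✓ → 5284
job_id=10: ✓ → 3046
job_id=11: ✗
job_id=12: ✓ → 4022
failed_sum = 6965 + 5181 + 3586 + 2091 + 3198 + 5284 + 3046 + 4022 = 33373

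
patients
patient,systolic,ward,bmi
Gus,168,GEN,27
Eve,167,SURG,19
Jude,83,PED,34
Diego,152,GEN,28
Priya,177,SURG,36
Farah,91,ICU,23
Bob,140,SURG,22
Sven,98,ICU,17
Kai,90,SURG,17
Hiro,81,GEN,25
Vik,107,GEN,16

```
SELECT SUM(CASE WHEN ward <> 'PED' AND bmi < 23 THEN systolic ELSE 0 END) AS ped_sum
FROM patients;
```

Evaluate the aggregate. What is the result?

patient=Gus: ✗
patient=Eve: ✓ → 167
patient=Jude: ✗
patient=Diego: ✗
patient=Priya: ✗
patient=Farah: ✗
patient=Bob: ✓ → 140
patient=Sven: ✓ → 98
patient=Kai: ✓ → 90
patient=Hiro: ✗
patient=Vik: ✓ → 107
ped_sum = 167 + 140 + 98 + 90 + 107 = 602

602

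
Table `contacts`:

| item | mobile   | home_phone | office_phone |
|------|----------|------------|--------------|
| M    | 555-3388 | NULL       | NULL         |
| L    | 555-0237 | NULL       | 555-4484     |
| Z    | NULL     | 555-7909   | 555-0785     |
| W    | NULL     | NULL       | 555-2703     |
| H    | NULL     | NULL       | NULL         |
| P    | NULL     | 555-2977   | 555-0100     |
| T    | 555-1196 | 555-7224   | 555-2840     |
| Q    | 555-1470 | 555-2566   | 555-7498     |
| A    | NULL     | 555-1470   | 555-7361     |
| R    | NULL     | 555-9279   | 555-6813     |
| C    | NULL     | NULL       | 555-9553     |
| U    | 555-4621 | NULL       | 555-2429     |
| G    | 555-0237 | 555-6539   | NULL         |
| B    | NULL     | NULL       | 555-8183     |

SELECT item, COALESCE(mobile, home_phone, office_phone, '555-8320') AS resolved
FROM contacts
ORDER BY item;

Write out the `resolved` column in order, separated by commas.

555-1470, 555-8183, 555-9553, 555-0237, 555-8320, 555-0237, 555-3388, 555-2977, 555-1470, 555-9279, 555-1196, 555-4621, 555-2703, 555-7909

item=A: mobile=NULL, home_phone=555-1470 → 555-1470
item=B: mobile=NULL, home_phone=NULL, office_phone=555-8183 → 555-8183
item=C: mobile=NULL, home_phone=NULL, office_phone=555-9553 → 555-9553
item=G: mobile=555-0237 → 555-0237
item=H: mobile=NULL, home_phone=NULL, office_phone=NULL, → literal 555-8320 → 555-8320
item=L: mobile=555-0237 → 555-0237
item=M: mobile=555-3388 → 555-3388
item=P: mobile=NULL, home_phone=555-2977 → 555-2977
item=Q: mobile=555-1470 → 555-1470
item=R: mobile=NULL, home_phone=555-9279 → 555-9279
item=T: mobile=555-1196 → 555-1196
item=U: mobile=555-4621 → 555-4621
item=W: mobile=NULL, home_phone=NULL, office_phone=555-2703 → 555-2703
item=Z: mobile=NULL, home_phone=555-7909 → 555-7909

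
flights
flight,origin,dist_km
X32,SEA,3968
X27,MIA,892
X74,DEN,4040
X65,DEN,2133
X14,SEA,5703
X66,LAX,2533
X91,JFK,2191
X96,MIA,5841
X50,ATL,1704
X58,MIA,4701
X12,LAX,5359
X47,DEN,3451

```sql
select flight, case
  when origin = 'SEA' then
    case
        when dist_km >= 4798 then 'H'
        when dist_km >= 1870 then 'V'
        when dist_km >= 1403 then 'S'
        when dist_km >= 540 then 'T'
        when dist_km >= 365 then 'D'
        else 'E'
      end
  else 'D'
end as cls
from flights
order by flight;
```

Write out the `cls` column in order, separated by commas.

D, H, D, V, D, D, D, D, D, D, D, D

flight=X12: origin='LAX' → outer ELSE → D
flight=X14: origin='SEA' → inner[dist_km >= 4798] → H
flight=X27: origin='MIA' → outer ELSE → D
flight=X32: origin='SEA' → inner[dist_km >= 1870] → V
flight=X47: origin='DEN' → outer ELSE → D
flight=X50: origin='ATL' → outer ELSE → D
flight=X58: origin='MIA' → outer ELSE → D
flight=X65: origin='DEN' → outer ELSE → D
flight=X66: origin='LAX' → outer ELSE → D
flight=X74: origin='DEN' → outer ELSE → D
flight=X91: origin='JFK' → outer ELSE → D
flight=X96: origin='MIA' → outer ELSE → D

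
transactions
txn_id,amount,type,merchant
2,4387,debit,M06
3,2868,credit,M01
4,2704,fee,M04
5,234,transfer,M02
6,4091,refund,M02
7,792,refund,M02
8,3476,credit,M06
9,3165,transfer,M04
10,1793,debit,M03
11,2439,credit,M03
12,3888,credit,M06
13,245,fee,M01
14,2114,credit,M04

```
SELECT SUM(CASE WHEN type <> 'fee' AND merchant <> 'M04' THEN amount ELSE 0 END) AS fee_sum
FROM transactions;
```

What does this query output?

txn_id=2: ✓ → 4387
txn_id=3: ✓ → 2868
txn_id=4: ✗
txn_id=5: ✓ → 234
txn_id=6: ✓ → 4091
txn_id=7: ✓ → 792
txn_id=8: ✓ → 3476
txn_id=9: ✗
txn_id=10: ✓ → 1793
txn_id=11: ✓ → 2439
txn_id=12: ✓ → 3888
txn_id=13: ✗
txn_id=14: ✗
fee_sum = 4387 + 2868 + 234 + 4091 + 792 + 3476 + 1793 + 2439 + 3888 = 23968

23968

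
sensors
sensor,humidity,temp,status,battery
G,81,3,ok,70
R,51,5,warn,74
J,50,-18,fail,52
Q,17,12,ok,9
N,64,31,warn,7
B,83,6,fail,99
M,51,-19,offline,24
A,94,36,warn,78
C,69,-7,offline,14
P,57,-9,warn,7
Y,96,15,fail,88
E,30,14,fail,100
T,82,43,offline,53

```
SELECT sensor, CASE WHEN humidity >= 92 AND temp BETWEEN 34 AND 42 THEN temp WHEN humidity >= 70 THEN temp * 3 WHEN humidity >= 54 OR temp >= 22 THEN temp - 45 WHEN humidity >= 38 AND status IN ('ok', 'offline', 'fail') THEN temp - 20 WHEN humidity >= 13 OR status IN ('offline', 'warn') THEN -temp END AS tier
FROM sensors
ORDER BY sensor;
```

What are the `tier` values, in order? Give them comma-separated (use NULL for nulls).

36, 18, -52, -14, 9, -38, -39, -14, -54, -12, -5, 129, 45

sensor=A: humidity >= 92 AND temp BETWEEN 34 AND 42 → 36
sensor=B: humidity >= 70 → 18
sensor=C: humidity >= 54 OR temp >= 22 → -52
sensor=E: humidity >= 13 OR status IN ('offline', 'warn') → -14
sensor=G: humidity >= 70 → 9
sensor=J: humidity >= 38 AND status IN ('ok', 'offline', 'fail') → -38
sensor=M: humidity >= 38 AND status IN ('ok', 'offline', 'fail') → -39
sensor=N: humidity >= 54 OR temp >= 22 → -14
sensor=P: humidity >= 54 OR temp >= 22 → -54
sensor=Q: humidity >= 13 OR status IN ('offline', 'warn') → -12
sensor=R: humidity >= 13 OR status IN ('offline', 'warn') → -5
sensor=T: humidity >= 70 → 129
sensor=Y: humidity >= 70 → 45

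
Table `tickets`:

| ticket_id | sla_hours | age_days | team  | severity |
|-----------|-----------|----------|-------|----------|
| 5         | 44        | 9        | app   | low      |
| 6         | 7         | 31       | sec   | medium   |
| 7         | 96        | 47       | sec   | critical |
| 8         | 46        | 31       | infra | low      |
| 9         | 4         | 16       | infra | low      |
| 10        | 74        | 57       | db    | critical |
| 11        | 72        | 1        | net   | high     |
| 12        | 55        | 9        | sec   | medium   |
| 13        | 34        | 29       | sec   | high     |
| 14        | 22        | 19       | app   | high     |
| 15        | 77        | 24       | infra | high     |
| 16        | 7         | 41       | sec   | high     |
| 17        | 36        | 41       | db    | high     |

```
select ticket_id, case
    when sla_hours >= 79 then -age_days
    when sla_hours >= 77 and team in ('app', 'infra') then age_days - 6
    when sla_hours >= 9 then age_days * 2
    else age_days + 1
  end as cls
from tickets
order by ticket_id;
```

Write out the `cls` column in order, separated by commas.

ticket_id=5: sla_hours >= 9 → 18
ticket_id=6: ELSE → 32
ticket_id=7: sla_hours >= 79 → -47
ticket_id=8: sla_hours >= 9 → 62
ticket_id=9: ELSE → 17
ticket_id=10: sla_hours >= 9 → 114
ticket_id=11: sla_hours >= 9 → 2
ticket_id=12: sla_hours >= 9 → 18
ticket_id=13: sla_hours >= 9 → 58
ticket_id=14: sla_hours >= 9 → 38
ticket_id=15: sla_hours >= 77 and team in ('app', 'infra') → 18
ticket_id=16: ELSE → 42
ticket_id=17: sla_hours >= 9 → 82

18, 32, -47, 62, 17, 114, 2, 18, 58, 38, 18, 42, 82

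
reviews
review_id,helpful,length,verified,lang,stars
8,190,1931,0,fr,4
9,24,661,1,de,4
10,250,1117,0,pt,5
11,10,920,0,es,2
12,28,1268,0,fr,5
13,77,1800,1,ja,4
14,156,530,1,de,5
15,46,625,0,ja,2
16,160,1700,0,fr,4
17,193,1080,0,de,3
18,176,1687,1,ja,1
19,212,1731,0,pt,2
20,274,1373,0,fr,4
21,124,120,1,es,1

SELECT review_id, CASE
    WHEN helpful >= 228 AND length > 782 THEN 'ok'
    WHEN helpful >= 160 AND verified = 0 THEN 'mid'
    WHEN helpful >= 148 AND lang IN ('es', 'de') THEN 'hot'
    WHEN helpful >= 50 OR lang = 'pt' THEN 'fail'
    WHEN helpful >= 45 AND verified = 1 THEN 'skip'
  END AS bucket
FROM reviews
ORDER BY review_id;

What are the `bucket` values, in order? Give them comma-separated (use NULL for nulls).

review_id=8: helpful >= 160 AND verified = 0 → mid
review_id=9: (no match → NULL) → NULL
review_id=10: helpful >= 228 AND length > 782 → ok
review_id=11: (no match → NULL) → NULL
review_id=12: (no match → NULL) → NULL
review_id=13: helpful >= 50 OR lang = 'pt' → fail
review_id=14: helpful >= 148 AND lang IN ('es', 'de') → hot
review_id=15: (no match → NULL) → NULL
review_id=16: helpful >= 160 AND verified = 0 → mid
review_id=17: helpful >= 160 AND verified = 0 → mid
review_id=18: helpful >= 50 OR lang = 'pt' → fail
review_id=19: helpful >= 160 AND verified = 0 → mid
review_id=20: helpful >= 228 AND length > 782 → ok
review_id=21: helpful >= 50 OR lang = 'pt' → fail

mid, NULL, ok, NULL, NULL, fail, hot, NULL, mid, mid, fail, mid, ok, fail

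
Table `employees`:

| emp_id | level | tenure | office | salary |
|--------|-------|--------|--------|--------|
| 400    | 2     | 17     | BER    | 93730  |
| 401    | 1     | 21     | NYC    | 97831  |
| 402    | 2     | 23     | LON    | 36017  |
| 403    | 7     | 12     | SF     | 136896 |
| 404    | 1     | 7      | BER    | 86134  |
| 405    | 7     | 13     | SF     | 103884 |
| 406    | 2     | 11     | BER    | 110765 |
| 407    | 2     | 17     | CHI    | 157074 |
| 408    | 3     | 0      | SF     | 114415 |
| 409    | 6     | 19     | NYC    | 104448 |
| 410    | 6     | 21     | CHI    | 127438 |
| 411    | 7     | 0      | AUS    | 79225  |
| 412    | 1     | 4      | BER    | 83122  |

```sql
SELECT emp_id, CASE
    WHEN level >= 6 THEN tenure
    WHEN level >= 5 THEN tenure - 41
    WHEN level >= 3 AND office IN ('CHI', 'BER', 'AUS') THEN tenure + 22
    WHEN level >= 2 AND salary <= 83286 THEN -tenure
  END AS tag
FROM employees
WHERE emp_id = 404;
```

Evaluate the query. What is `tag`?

emp_id = 404: level=1, tenure=7, office=BER, salary=86134.
level >= 6 → false
level >= 5 → false
level >= 3 AND office IN ('CHI', 'BER', 'AUS') → false
level >= 2 AND salary <= 83286 → false
No WHEN matched and there is no ELSE, so the CASE yields NULL.

NULL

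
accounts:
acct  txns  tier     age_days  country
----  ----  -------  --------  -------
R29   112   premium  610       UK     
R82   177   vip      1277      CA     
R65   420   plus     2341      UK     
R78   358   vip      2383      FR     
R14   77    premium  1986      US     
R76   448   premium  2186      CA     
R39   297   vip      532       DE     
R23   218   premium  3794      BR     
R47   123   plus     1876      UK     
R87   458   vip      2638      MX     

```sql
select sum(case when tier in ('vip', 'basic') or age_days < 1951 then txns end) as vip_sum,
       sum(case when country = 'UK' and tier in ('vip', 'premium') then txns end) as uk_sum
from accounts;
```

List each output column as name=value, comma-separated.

vip_sum=1525, uk_sum=112

[vip_sum: tier in ('vip', 'basic') or age_days < 1951]
acct=R29: ✓ → 112
acct=R82: ✓ → 177
acct=R65: ✗
acct=R78: ✓ → 358
acct=R14: ✗
acct=R76: ✗
acct=R39: ✓ → 297
acct=R23: ✗
acct=R47: ✓ → 123
acct=R87: ✓ → 458
vip_sum = 112 + 177 + 358 + 297 + 123 + 458 = 1525
—
[uk_sum: country = 'UK' and tier in ('vip', 'premium')]
acct=R29: ✓ → 112
acct=R82: ✗
acct=R65: ✗
acct=R78: ✗
acct=R14: ✗
acct=R76: ✗
acct=R39: ✗
acct=R23: ✗
acct=R47: ✗
acct=R87: ✗
uk_sum = 112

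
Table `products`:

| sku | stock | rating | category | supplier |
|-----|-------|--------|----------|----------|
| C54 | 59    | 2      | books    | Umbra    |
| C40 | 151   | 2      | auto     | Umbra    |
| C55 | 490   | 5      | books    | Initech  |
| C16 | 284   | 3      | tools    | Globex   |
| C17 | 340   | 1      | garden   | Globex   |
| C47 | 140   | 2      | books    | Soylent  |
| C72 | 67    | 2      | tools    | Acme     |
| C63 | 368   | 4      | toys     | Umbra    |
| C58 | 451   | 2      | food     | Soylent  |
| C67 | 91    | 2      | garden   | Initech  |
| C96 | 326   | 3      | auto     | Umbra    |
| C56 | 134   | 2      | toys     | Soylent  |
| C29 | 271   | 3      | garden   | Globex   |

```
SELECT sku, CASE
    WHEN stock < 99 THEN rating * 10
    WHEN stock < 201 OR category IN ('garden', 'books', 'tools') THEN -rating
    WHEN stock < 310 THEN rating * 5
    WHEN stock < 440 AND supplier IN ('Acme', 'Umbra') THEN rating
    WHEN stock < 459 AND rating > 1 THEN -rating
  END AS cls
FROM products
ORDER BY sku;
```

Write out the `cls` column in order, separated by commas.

-3, -1, -3, -2, -2, 20, -5, -2, -2, 4, 20, 20, 3

sku=C16: stock < 201 OR category IN ('garden', 'books', 'tools') → -3
sku=C17: stock < 201 OR category IN ('garden', 'books', 'tools') → -1
sku=C29: stock < 201 OR category IN ('garden', 'books', 'tools') → -3
sku=C40: stock < 201 OR category IN ('garden', 'books', 'tools') → -2
sku=C47: stock < 201 OR category IN ('garden', 'books', 'tools') → -2
sku=C54: stock < 99 → 20
sku=C55: stock < 201 OR category IN ('garden', 'books', 'tools') → -5
sku=C56: stock < 201 OR category IN ('garden', 'books', 'tools') → -2
sku=C58: stock < 459 AND rating > 1 → -2
sku=C63: stock < 440 AND supplier IN ('Acme', 'Umbra') → 4
sku=C67: stock < 99 → 20
sku=C72: stock < 99 → 20
sku=C96: stock < 440 AND supplier IN ('Acme', 'Umbra') → 3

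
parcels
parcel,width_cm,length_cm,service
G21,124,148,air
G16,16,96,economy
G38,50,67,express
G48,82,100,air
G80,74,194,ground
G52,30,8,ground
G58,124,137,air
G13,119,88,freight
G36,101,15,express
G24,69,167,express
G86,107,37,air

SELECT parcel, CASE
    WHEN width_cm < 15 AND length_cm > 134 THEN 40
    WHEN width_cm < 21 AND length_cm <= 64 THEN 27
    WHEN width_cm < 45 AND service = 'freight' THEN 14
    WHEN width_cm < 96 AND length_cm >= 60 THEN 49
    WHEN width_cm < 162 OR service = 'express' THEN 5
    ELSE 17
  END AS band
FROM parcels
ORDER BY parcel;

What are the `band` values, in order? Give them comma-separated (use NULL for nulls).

parcel=G13: width_cm < 162 OR service = 'express' → 5
parcel=G16: width_cm < 96 AND length_cm >= 60 → 49
parcel=G21: width_cm < 162 OR service = 'express' → 5
parcel=G24: width_cm < 96 AND length_cm >= 60 → 49
parcel=G36: width_cm < 162 OR service = 'express' → 5
parcel=G38: width_cm < 96 AND length_cm >= 60 → 49
parcel=G48: width_cm < 96 AND length_cm >= 60 → 49
parcel=G52: width_cm < 162 OR service = 'express' → 5
parcel=G58: width_cm < 162 OR service = 'express' → 5
parcel=G80: width_cm < 96 AND length_cm >= 60 → 49
parcel=G86: width_cm < 162 OR service = 'express' → 5

5, 49, 5, 49, 5, 49, 49, 5, 5, 49, 5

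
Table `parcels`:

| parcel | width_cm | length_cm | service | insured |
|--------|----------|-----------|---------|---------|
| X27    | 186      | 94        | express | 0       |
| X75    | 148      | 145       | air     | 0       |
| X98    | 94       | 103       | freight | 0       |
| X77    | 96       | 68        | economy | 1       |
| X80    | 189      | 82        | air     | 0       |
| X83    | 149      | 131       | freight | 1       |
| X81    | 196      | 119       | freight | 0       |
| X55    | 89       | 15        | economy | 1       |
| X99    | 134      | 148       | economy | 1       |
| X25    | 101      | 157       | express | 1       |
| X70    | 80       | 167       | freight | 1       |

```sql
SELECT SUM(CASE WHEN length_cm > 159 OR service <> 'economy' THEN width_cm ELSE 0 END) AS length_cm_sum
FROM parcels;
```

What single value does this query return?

1143

parcel=X27: ✓ → 186
parcel=X75: ✓ → 148
parcel=X98: ✓ → 94
parcel=X77: ✗
parcel=X80: ✓ → 189
parcel=X83: ✓ → 149
parcel=X81: ✓ → 196
parcel=X55: ✗
parcel=X99: ✗
parcel=X25: ✓ → 101
parcel=X70: ✓ → 80
length_cm_sum = 186 + 148 + 94 + 189 + 149 + 196 + 101 + 80 = 1143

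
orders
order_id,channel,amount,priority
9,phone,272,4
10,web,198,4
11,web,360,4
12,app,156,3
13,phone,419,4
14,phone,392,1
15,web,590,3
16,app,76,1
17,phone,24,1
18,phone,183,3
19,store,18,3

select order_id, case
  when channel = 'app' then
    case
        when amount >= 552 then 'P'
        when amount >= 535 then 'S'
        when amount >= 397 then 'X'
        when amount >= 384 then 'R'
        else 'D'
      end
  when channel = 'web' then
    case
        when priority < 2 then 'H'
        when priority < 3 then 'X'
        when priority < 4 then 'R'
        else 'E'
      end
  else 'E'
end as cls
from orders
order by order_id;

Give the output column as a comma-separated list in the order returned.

E, E, E, D, E, E, R, D, E, E, E

order_id=9: channel='phone' → outer ELSE → E
order_id=10: channel='web' → inner[ELSE] → E
order_id=11: channel='web' → inner[ELSE] → E
order_id=12: channel='app' → inner[ELSE] → D
order_id=13: channel='phone' → outer ELSE → E
order_id=14: channel='phone' → outer ELSE → E
order_id=15: channel='web' → inner[priority < 4] → R
order_id=16: channel='app' → inner[ELSE] → D
order_id=17: channel='phone' → outer ELSE → E
order_id=18: channel='phone' → outer ELSE → E
order_id=19: channel='store' → outer ELSE → E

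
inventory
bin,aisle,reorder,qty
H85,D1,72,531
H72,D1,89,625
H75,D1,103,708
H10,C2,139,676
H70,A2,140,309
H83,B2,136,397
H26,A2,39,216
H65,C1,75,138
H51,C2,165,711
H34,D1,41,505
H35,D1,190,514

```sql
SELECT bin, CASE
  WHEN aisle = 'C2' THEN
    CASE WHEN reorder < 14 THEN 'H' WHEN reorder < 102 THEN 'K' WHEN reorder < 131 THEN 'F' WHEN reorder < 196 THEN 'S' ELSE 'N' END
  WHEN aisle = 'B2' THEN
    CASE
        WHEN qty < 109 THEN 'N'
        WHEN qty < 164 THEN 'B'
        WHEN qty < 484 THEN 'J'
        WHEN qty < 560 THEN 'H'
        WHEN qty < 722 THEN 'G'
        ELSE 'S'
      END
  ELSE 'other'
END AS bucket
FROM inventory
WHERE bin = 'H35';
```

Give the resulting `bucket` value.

other

bin = H35: aisle=D1, reorder=190, qty=514.
aisle='D1' → outer ELSE → other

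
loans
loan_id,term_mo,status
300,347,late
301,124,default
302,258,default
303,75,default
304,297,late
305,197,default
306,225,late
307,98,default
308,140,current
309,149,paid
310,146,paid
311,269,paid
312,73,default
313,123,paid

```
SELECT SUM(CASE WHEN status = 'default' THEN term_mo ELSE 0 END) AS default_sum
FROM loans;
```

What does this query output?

loan_id=300: ✗
loan_id=301: ✓ → 124
loan_id=302: ✓ → 258
loan_id=303: ✓ → 75
loan_id=304: ✗
loan_id=305: ✓ → 197
loan_id=306: ✗
loan_id=307: ✓ → 98
loan_id=308: ✗
loan_id=309: ✗
loan_id=310: ✗
loan_id=311: ✗
loan_id=312: ✓ → 73
loan_id=313: ✗
default_sum = 124 + 258 + 75 + 197 + 98 + 73 = 825

825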